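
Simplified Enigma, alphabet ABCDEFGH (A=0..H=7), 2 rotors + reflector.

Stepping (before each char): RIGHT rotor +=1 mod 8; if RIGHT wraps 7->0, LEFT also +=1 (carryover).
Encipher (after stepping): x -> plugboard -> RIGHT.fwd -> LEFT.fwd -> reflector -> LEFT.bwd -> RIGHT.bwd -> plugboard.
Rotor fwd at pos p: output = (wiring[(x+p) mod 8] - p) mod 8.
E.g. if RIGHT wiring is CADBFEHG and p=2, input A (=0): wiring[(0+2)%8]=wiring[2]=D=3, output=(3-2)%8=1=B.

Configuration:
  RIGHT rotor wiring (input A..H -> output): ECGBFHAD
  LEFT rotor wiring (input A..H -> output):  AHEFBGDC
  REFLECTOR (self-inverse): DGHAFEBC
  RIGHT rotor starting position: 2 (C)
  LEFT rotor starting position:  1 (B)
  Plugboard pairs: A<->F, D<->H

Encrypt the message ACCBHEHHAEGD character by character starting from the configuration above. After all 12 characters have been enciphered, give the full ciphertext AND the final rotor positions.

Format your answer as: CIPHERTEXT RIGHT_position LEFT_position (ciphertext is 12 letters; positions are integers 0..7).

Char 1 ('A'): step: R->3, L=1; A->plug->F->R->B->L->D->refl->A->L'->D->R'->H->plug->D
Char 2 ('C'): step: R->4, L=1; C->plug->C->R->E->L->F->refl->E->L'->C->R'->G->plug->G
Char 3 ('C'): step: R->5, L=1; C->plug->C->R->G->L->B->refl->G->L'->A->R'->H->plug->D
Char 4 ('B'): step: R->6, L=1; B->plug->B->R->F->L->C->refl->H->L'->H->R'->G->plug->G
Char 5 ('H'): step: R->7, L=1; H->plug->D->R->H->L->H->refl->C->L'->F->R'->B->plug->B
Char 6 ('E'): step: R->0, L->2 (L advanced); E->plug->E->R->F->L->A->refl->D->L'->B->R'->D->plug->H
Char 7 ('H'): step: R->1, L=2; H->plug->D->R->E->L->B->refl->G->L'->G->R'->E->plug->E
Char 8 ('H'): step: R->2, L=2; H->plug->D->R->F->L->A->refl->D->L'->B->R'->F->plug->A
Char 9 ('A'): step: R->3, L=2; A->plug->F->R->B->L->D->refl->A->L'->F->R'->D->plug->H
Char 10 ('E'): step: R->4, L=2; E->plug->E->R->A->L->C->refl->H->L'->C->R'->G->plug->G
Char 11 ('G'): step: R->5, L=2; G->plug->G->R->E->L->B->refl->G->L'->G->R'->C->plug->C
Char 12 ('D'): step: R->6, L=2; D->plug->H->R->B->L->D->refl->A->L'->F->R'->B->plug->B
Final: ciphertext=DGDGBHEAHGCB, RIGHT=6, LEFT=2

Answer: DGDGBHEAHGCB 6 2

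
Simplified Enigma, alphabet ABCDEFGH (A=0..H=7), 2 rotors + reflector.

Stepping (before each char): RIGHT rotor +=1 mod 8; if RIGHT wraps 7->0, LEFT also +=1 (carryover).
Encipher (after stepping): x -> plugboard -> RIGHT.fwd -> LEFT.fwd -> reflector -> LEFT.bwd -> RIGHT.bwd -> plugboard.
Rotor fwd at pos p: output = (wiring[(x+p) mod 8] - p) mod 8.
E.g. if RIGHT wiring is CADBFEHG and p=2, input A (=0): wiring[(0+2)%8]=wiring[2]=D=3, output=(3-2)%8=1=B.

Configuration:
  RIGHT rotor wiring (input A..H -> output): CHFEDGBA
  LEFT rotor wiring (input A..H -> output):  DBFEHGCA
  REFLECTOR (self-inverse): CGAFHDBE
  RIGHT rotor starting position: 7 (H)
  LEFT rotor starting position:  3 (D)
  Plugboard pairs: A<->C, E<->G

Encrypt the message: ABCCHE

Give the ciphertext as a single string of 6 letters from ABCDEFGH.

Answer: HADFAC

Derivation:
Char 1 ('A'): step: R->0, L->4 (L advanced); A->plug->C->R->F->L->F->refl->D->L'->A->R'->H->plug->H
Char 2 ('B'): step: R->1, L=4; B->plug->B->R->E->L->H->refl->E->L'->D->R'->C->plug->A
Char 3 ('C'): step: R->2, L=4; C->plug->A->R->D->L->E->refl->H->L'->E->R'->D->plug->D
Char 4 ('C'): step: R->3, L=4; C->plug->A->R->B->L->C->refl->A->L'->H->R'->F->plug->F
Char 5 ('H'): step: R->4, L=4; H->plug->H->R->A->L->D->refl->F->L'->F->R'->C->plug->A
Char 6 ('E'): step: R->5, L=4; E->plug->G->R->H->L->A->refl->C->L'->B->R'->A->plug->C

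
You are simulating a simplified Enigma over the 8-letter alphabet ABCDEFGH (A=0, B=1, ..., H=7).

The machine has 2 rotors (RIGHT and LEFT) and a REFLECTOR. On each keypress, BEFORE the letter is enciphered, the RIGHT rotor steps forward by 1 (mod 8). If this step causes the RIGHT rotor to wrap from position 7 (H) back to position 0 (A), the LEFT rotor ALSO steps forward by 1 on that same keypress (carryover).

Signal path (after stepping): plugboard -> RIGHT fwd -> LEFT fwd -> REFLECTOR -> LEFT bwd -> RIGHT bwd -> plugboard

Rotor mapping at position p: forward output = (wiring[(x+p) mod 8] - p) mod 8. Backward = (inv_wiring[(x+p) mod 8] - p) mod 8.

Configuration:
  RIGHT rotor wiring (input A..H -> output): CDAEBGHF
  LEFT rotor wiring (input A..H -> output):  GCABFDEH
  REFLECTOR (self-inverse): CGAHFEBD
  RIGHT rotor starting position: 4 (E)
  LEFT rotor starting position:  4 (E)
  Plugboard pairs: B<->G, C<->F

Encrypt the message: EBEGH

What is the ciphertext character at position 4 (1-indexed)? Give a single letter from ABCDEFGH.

Char 1 ('E'): step: R->5, L=4; E->plug->E->R->G->L->E->refl->F->L'->H->R'->G->plug->B
Char 2 ('B'): step: R->6, L=4; B->plug->G->R->D->L->D->refl->H->L'->B->R'->A->plug->A
Char 3 ('E'): step: R->7, L=4; E->plug->E->R->F->L->G->refl->B->L'->A->R'->H->plug->H
Char 4 ('G'): step: R->0, L->5 (L advanced); G->plug->B->R->D->L->B->refl->G->L'->A->R'->C->plug->F

F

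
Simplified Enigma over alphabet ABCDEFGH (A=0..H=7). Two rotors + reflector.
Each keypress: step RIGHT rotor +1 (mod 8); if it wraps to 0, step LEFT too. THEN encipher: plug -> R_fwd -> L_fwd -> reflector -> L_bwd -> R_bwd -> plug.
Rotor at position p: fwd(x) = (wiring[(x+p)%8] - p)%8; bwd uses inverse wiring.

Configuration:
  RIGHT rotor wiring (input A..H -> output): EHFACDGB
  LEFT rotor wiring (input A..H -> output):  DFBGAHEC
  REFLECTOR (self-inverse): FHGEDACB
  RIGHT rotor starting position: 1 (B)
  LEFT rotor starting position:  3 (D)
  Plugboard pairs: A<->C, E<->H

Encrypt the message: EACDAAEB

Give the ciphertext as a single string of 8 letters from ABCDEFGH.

Char 1 ('E'): step: R->2, L=3; E->plug->H->R->F->L->A->refl->F->L'->B->R'->D->plug->D
Char 2 ('A'): step: R->3, L=3; A->plug->C->R->A->L->D->refl->E->L'->C->R'->H->plug->E
Char 3 ('C'): step: R->4, L=3; C->plug->A->R->G->L->C->refl->G->L'->H->R'->B->plug->B
Char 4 ('D'): step: R->5, L=3; D->plug->D->R->H->L->G->refl->C->L'->G->R'->A->plug->C
Char 5 ('A'): step: R->6, L=3; A->plug->C->R->G->L->C->refl->G->L'->H->R'->E->plug->H
Char 6 ('A'): step: R->7, L=3; A->plug->C->R->A->L->D->refl->E->L'->C->R'->A->plug->C
Char 7 ('E'): step: R->0, L->4 (L advanced); E->plug->H->R->B->L->D->refl->E->L'->A->R'->D->plug->D
Char 8 ('B'): step: R->1, L=4; B->plug->B->R->E->L->H->refl->B->L'->F->R'->F->plug->F

Answer: DEBCHCDF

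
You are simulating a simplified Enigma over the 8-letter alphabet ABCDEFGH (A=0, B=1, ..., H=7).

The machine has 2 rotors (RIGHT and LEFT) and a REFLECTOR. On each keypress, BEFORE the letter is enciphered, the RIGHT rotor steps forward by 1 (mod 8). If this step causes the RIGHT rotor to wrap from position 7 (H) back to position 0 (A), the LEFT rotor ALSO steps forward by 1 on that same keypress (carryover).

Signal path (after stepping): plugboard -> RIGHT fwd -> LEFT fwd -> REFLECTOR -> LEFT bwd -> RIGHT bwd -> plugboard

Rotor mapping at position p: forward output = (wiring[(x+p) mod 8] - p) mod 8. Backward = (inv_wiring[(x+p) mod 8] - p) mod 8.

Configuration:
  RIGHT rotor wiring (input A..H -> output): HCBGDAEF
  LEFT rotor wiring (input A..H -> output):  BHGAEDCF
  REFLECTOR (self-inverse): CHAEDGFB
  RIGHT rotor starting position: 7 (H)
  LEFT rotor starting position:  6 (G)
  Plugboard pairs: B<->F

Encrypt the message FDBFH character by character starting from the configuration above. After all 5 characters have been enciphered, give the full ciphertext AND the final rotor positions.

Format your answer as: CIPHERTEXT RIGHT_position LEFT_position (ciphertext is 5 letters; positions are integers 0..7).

Answer: CAFCD 4 7

Derivation:
Char 1 ('F'): step: R->0, L->7 (L advanced); F->plug->B->R->C->L->A->refl->C->L'->B->R'->C->plug->C
Char 2 ('D'): step: R->1, L=7; D->plug->D->R->C->L->A->refl->C->L'->B->R'->A->plug->A
Char 3 ('B'): step: R->2, L=7; B->plug->F->R->D->L->H->refl->B->L'->E->R'->B->plug->F
Char 4 ('F'): step: R->3, L=7; F->plug->B->R->A->L->G->refl->F->L'->F->R'->C->plug->C
Char 5 ('H'): step: R->4, L=7; H->plug->H->R->C->L->A->refl->C->L'->B->R'->D->plug->D
Final: ciphertext=CAFCD, RIGHT=4, LEFT=7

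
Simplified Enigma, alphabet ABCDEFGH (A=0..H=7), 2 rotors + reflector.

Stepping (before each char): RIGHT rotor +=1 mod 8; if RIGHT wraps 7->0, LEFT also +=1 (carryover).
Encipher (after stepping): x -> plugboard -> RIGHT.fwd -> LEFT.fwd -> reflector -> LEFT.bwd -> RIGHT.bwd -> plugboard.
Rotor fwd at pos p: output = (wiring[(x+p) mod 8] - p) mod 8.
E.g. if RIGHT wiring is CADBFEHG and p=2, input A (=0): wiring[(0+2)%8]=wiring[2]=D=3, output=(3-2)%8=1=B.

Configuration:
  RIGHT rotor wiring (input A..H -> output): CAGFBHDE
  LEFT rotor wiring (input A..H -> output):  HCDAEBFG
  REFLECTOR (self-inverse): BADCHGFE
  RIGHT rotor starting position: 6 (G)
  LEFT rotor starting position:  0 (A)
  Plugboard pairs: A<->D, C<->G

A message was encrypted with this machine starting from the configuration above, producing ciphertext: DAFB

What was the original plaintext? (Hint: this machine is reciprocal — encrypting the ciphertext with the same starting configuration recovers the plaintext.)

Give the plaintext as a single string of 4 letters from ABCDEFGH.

Answer: BDBE

Derivation:
Char 1 ('D'): step: R->7, L=0; D->plug->A->R->F->L->B->refl->A->L'->D->R'->B->plug->B
Char 2 ('A'): step: R->0, L->1 (L advanced); A->plug->D->R->F->L->E->refl->H->L'->C->R'->A->plug->D
Char 3 ('F'): step: R->1, L=1; F->plug->F->R->C->L->H->refl->E->L'->F->R'->B->plug->B
Char 4 ('B'): step: R->2, L=1; B->plug->B->R->D->L->D->refl->C->L'->B->R'->E->plug->E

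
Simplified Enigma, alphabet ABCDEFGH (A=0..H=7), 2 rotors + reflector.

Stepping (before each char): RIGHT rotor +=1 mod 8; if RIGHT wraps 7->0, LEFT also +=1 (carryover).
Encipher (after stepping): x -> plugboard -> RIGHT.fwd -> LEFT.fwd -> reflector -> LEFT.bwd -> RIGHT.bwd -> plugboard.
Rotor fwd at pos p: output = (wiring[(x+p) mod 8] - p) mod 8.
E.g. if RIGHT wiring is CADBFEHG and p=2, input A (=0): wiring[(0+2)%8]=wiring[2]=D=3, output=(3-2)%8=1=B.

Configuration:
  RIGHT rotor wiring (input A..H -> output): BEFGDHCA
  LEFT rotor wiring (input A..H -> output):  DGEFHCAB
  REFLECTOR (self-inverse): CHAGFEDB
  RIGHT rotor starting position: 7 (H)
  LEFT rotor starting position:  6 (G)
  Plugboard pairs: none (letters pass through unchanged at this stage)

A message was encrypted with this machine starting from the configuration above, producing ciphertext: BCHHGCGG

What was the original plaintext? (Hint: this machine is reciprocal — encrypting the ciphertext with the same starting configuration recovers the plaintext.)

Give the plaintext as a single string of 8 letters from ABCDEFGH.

Char 1 ('B'): step: R->0, L->7 (L advanced); B->plug->B->R->E->L->G->refl->D->L'->G->R'->D->plug->D
Char 2 ('C'): step: R->1, L=7; C->plug->C->R->F->L->A->refl->C->L'->A->R'->H->plug->H
Char 3 ('H'): step: R->2, L=7; H->plug->H->R->C->L->H->refl->B->L'->H->R'->G->plug->G
Char 4 ('H'): step: R->3, L=7; H->plug->H->R->C->L->H->refl->B->L'->H->R'->D->plug->D
Char 5 ('G'): step: R->4, L=7; G->plug->G->R->B->L->E->refl->F->L'->D->R'->B->plug->B
Char 6 ('C'): step: R->5, L=7; C->plug->C->R->D->L->F->refl->E->L'->B->R'->G->plug->G
Char 7 ('G'): step: R->6, L=7; G->plug->G->R->F->L->A->refl->C->L'->A->R'->F->plug->F
Char 8 ('G'): step: R->7, L=7; G->plug->G->R->A->L->C->refl->A->L'->F->R'->C->plug->C

Answer: DHGDBGFC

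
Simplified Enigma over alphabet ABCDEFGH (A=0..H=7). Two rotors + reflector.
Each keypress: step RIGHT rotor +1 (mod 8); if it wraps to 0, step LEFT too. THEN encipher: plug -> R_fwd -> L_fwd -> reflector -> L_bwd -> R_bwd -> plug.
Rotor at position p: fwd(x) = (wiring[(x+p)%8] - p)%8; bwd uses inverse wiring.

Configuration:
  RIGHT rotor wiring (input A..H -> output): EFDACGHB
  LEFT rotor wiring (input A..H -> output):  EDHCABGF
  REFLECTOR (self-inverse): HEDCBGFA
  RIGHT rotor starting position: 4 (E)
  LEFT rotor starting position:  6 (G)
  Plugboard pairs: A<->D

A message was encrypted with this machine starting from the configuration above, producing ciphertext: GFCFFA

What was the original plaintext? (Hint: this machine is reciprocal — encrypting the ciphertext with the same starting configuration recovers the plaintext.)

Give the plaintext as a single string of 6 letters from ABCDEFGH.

Answer: BBGDDB

Derivation:
Char 1 ('G'): step: R->5, L=6; G->plug->G->R->D->L->F->refl->G->L'->C->R'->B->plug->B
Char 2 ('F'): step: R->6, L=6; F->plug->F->R->C->L->G->refl->F->L'->D->R'->B->plug->B
Char 3 ('C'): step: R->7, L=6; C->plug->C->R->G->L->C->refl->D->L'->H->R'->G->plug->G
Char 4 ('F'): step: R->0, L->7 (L advanced); F->plug->F->R->G->L->C->refl->D->L'->E->R'->A->plug->D
Char 5 ('F'): step: R->1, L=7; F->plug->F->R->G->L->C->refl->D->L'->E->R'->A->plug->D
Char 6 ('A'): step: R->2, L=7; A->plug->D->R->E->L->D->refl->C->L'->G->R'->B->plug->B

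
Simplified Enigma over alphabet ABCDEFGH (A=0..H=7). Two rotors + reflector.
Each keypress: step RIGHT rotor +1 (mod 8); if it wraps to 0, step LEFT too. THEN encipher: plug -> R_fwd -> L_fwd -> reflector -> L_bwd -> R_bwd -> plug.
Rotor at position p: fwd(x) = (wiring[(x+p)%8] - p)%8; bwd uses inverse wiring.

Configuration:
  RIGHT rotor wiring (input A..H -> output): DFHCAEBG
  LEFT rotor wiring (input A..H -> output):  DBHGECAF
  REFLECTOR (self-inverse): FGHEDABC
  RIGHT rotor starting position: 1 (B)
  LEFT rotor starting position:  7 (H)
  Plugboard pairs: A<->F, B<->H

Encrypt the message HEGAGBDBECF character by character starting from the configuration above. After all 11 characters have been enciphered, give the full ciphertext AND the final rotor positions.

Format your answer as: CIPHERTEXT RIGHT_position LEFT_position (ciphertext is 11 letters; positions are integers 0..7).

Char 1 ('H'): step: R->2, L=7; H->plug->B->R->A->L->G->refl->B->L'->H->R'->E->plug->E
Char 2 ('E'): step: R->3, L=7; E->plug->E->R->D->L->A->refl->F->L'->F->R'->B->plug->H
Char 3 ('G'): step: R->4, L=7; G->plug->G->R->D->L->A->refl->F->L'->F->R'->C->plug->C
Char 4 ('A'): step: R->5, L=7; A->plug->F->R->C->L->C->refl->H->L'->E->R'->B->plug->H
Char 5 ('G'): step: R->6, L=7; G->plug->G->R->C->L->C->refl->H->L'->E->R'->F->plug->A
Char 6 ('B'): step: R->7, L=7; B->plug->H->R->C->L->C->refl->H->L'->E->R'->B->plug->H
Char 7 ('D'): step: R->0, L->0 (L advanced); D->plug->D->R->C->L->H->refl->C->L'->F->R'->B->plug->H
Char 8 ('B'): step: R->1, L=0; B->plug->H->R->C->L->H->refl->C->L'->F->R'->G->plug->G
Char 9 ('E'): step: R->2, L=0; E->plug->E->R->H->L->F->refl->A->L'->G->R'->C->plug->C
Char 10 ('C'): step: R->3, L=0; C->plug->C->R->B->L->B->refl->G->L'->D->R'->E->plug->E
Char 11 ('F'): step: R->4, L=0; F->plug->A->R->E->L->E->refl->D->L'->A->R'->B->plug->H
Final: ciphertext=EHCHAHHGCEH, RIGHT=4, LEFT=0

Answer: EHCHAHHGCEH 4 0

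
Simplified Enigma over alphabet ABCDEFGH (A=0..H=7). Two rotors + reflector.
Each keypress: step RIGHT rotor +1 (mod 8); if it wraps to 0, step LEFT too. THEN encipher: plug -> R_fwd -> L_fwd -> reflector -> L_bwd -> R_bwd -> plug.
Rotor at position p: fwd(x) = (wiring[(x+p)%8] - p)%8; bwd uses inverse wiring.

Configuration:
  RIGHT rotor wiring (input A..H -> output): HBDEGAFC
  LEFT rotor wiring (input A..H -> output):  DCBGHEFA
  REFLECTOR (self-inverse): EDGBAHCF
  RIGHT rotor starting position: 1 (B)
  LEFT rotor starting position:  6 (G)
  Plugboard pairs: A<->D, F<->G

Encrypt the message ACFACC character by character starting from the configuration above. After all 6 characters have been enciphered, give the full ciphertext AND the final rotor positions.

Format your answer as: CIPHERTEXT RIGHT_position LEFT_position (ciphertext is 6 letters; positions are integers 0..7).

Char 1 ('A'): step: R->2, L=6; A->plug->D->R->G->L->B->refl->D->L'->E->R'->C->plug->C
Char 2 ('C'): step: R->3, L=6; C->plug->C->R->F->L->A->refl->E->L'->D->R'->B->plug->B
Char 3 ('F'): step: R->4, L=6; F->plug->G->R->H->L->G->refl->C->L'->B->R'->C->plug->C
Char 4 ('A'): step: R->5, L=6; A->plug->D->R->C->L->F->refl->H->L'->A->R'->B->plug->B
Char 5 ('C'): step: R->6, L=6; C->plug->C->R->B->L->C->refl->G->L'->H->R'->A->plug->D
Char 6 ('C'): step: R->7, L=6; C->plug->C->R->C->L->F->refl->H->L'->A->R'->B->plug->B
Final: ciphertext=CBCBDB, RIGHT=7, LEFT=6

Answer: CBCBDB 7 6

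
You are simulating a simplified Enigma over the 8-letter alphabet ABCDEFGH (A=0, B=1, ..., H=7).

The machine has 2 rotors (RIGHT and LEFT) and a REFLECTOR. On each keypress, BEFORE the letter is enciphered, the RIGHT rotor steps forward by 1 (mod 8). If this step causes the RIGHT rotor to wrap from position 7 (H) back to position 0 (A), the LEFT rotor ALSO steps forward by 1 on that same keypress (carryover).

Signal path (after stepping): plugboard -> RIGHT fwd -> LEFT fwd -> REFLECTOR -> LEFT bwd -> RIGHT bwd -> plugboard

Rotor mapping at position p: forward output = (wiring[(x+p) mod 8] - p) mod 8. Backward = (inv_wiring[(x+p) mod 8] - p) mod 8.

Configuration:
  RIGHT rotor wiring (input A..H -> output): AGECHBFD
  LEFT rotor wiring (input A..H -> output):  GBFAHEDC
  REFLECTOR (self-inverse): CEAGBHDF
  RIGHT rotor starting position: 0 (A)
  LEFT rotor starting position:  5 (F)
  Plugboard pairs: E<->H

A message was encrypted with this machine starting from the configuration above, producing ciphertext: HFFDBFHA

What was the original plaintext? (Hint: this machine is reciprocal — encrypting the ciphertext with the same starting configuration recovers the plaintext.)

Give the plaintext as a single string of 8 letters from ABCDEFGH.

Answer: GGABEEAC

Derivation:
Char 1 ('H'): step: R->1, L=5; H->plug->E->R->A->L->H->refl->F->L'->C->R'->G->plug->G
Char 2 ('F'): step: R->2, L=5; F->plug->F->R->B->L->G->refl->D->L'->G->R'->G->plug->G
Char 3 ('F'): step: R->3, L=5; F->plug->F->R->F->L->A->refl->C->L'->H->R'->A->plug->A
Char 4 ('D'): step: R->4, L=5; D->plug->D->R->H->L->C->refl->A->L'->F->R'->B->plug->B
Char 5 ('B'): step: R->5, L=5; B->plug->B->R->A->L->H->refl->F->L'->C->R'->H->plug->E
Char 6 ('F'): step: R->6, L=5; F->plug->F->R->E->L->E->refl->B->L'->D->R'->H->plug->E
Char 7 ('H'): step: R->7, L=5; H->plug->E->R->D->L->B->refl->E->L'->E->R'->A->plug->A
Char 8 ('A'): step: R->0, L->6 (L advanced); A->plug->A->R->A->L->F->refl->H->L'->E->R'->C->plug->C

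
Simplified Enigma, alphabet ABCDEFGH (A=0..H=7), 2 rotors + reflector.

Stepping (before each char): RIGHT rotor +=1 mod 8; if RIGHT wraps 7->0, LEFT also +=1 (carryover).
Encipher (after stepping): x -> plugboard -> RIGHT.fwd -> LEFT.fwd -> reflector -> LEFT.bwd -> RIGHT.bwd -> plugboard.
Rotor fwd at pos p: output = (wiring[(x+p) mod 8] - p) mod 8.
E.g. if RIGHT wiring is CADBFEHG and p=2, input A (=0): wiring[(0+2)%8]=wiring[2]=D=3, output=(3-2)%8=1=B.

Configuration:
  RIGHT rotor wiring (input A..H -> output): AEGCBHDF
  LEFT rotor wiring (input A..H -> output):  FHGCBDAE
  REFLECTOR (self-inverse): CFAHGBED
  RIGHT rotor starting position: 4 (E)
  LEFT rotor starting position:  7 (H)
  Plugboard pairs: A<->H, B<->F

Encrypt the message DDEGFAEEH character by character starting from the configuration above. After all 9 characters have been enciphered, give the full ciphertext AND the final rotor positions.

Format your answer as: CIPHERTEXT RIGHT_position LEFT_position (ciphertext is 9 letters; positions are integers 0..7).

Char 1 ('D'): step: R->5, L=7; D->plug->D->R->D->L->H->refl->D->L'->E->R'->H->plug->A
Char 2 ('D'): step: R->6, L=7; D->plug->D->R->G->L->E->refl->G->L'->B->R'->H->plug->A
Char 3 ('E'): step: R->7, L=7; E->plug->E->R->D->L->H->refl->D->L'->E->R'->H->plug->A
Char 4 ('G'): step: R->0, L->0 (L advanced); G->plug->G->R->D->L->C->refl->A->L'->G->R'->C->plug->C
Char 5 ('F'): step: R->1, L=0; F->plug->B->R->F->L->D->refl->H->L'->B->R'->C->plug->C
Char 6 ('A'): step: R->2, L=0; A->plug->H->R->C->L->G->refl->E->L'->H->R'->C->plug->C
Char 7 ('E'): step: R->3, L=0; E->plug->E->R->C->L->G->refl->E->L'->H->R'->A->plug->H
Char 8 ('E'): step: R->4, L=0; E->plug->E->R->E->L->B->refl->F->L'->A->R'->F->plug->B
Char 9 ('H'): step: R->5, L=0; H->plug->A->R->C->L->G->refl->E->L'->H->R'->E->plug->E
Final: ciphertext=AAACCCHBE, RIGHT=5, LEFT=0

Answer: AAACCCHBE 5 0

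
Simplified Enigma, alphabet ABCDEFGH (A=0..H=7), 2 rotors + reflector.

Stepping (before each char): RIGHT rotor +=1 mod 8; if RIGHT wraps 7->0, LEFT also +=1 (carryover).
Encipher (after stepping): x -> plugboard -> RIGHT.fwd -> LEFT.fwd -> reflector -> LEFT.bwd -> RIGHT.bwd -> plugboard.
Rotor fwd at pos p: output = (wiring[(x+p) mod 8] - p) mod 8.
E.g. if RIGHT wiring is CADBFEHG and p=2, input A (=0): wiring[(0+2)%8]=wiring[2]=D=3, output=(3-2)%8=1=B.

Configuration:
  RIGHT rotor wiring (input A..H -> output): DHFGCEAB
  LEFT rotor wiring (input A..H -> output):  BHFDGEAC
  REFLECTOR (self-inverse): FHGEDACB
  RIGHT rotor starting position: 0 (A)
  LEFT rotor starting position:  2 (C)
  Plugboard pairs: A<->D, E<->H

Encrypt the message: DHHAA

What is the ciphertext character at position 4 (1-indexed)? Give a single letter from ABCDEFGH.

Char 1 ('D'): step: R->1, L=2; D->plug->A->R->G->L->H->refl->B->L'->B->R'->D->plug->A
Char 2 ('H'): step: R->2, L=2; H->plug->E->R->G->L->H->refl->B->L'->B->R'->G->plug->G
Char 3 ('H'): step: R->3, L=2; H->plug->E->R->G->L->H->refl->B->L'->B->R'->C->plug->C
Char 4 ('A'): step: R->4, L=2; A->plug->D->R->F->L->A->refl->F->L'->H->R'->E->plug->H

H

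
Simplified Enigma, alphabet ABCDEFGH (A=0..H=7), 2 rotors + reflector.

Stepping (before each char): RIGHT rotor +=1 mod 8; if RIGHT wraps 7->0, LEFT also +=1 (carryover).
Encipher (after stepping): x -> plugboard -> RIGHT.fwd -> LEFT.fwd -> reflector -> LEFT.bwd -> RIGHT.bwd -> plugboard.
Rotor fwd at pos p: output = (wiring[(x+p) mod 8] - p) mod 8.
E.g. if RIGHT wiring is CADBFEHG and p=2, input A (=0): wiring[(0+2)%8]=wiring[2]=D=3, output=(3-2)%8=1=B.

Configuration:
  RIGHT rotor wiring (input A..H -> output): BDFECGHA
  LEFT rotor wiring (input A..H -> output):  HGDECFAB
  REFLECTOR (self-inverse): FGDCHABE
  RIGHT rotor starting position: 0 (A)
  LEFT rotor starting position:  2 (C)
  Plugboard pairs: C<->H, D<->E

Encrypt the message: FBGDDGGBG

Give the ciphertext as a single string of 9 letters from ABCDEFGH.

Answer: AFEFBCDGH

Derivation:
Char 1 ('F'): step: R->1, L=2; F->plug->F->R->G->L->F->refl->A->L'->C->R'->A->plug->A
Char 2 ('B'): step: R->2, L=2; B->plug->B->R->C->L->A->refl->F->L'->G->R'->F->plug->F
Char 3 ('G'): step: R->3, L=2; G->plug->G->R->A->L->B->refl->G->L'->E->R'->D->plug->E
Char 4 ('D'): step: R->4, L=2; D->plug->E->R->F->L->H->refl->E->L'->H->R'->F->plug->F
Char 5 ('D'): step: R->5, L=2; D->plug->E->R->G->L->F->refl->A->L'->C->R'->B->plug->B
Char 6 ('G'): step: R->6, L=2; G->plug->G->R->E->L->G->refl->B->L'->A->R'->H->plug->C
Char 7 ('G'): step: R->7, L=2; G->plug->G->R->H->L->E->refl->H->L'->F->R'->E->plug->D
Char 8 ('B'): step: R->0, L->3 (L advanced); B->plug->B->R->D->L->F->refl->A->L'->H->R'->G->plug->G
Char 9 ('G'): step: R->1, L=3; G->plug->G->R->H->L->A->refl->F->L'->D->R'->C->plug->H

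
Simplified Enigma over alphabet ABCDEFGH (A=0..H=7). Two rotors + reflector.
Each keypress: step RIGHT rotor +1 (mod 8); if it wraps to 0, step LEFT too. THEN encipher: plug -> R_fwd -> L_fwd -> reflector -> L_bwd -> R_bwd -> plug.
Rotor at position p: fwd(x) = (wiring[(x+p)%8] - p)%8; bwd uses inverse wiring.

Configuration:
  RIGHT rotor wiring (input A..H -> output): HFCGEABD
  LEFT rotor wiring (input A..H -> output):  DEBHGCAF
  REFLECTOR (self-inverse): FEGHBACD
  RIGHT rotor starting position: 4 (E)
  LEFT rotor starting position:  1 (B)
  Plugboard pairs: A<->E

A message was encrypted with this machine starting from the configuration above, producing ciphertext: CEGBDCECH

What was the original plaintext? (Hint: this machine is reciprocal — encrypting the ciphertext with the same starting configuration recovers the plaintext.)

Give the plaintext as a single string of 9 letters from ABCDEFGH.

Char 1 ('C'): step: R->5, L=1; C->plug->C->R->G->L->E->refl->B->L'->E->R'->B->plug->B
Char 2 ('E'): step: R->6, L=1; E->plug->A->R->D->L->F->refl->A->L'->B->R'->C->plug->C
Char 3 ('G'): step: R->7, L=1; G->plug->G->R->B->L->A->refl->F->L'->D->R'->D->plug->D
Char 4 ('B'): step: R->0, L->2 (L advanced); B->plug->B->R->F->L->D->refl->H->L'->A->R'->F->plug->F
Char 5 ('D'): step: R->1, L=2; D->plug->D->R->D->L->A->refl->F->L'->B->R'->B->plug->B
Char 6 ('C'): step: R->2, L=2; C->plug->C->R->C->L->E->refl->B->L'->G->R'->D->plug->D
Char 7 ('E'): step: R->3, L=2; E->plug->A->R->D->L->A->refl->F->L'->B->R'->B->plug->B
Char 8 ('C'): step: R->4, L=2; C->plug->C->R->F->L->D->refl->H->L'->A->R'->A->plug->E
Char 9 ('H'): step: R->5, L=2; H->plug->H->R->H->L->C->refl->G->L'->E->R'->B->plug->B

Answer: BCDFBDBEB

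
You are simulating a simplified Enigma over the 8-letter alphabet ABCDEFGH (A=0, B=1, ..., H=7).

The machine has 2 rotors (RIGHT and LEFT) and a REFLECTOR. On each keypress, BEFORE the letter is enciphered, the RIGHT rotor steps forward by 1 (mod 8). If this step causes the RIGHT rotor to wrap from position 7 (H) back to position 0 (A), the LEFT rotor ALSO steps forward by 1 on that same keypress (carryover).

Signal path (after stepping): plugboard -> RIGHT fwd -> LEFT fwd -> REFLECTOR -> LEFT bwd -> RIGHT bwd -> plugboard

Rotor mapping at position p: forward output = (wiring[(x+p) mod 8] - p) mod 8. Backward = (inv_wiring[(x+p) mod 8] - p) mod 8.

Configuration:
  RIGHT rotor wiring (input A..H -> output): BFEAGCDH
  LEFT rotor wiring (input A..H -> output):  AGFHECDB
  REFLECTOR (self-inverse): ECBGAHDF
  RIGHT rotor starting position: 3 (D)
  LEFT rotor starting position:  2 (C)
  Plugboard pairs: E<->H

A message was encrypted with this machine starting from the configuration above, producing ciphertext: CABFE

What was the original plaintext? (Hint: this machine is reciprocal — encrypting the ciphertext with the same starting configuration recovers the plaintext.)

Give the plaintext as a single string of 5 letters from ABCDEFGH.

Answer: DEAGA

Derivation:
Char 1 ('C'): step: R->4, L=2; C->plug->C->R->H->L->E->refl->A->L'->D->R'->D->plug->D
Char 2 ('A'): step: R->5, L=2; A->plug->A->R->F->L->H->refl->F->L'->B->R'->H->plug->E
Char 3 ('B'): step: R->6, L=2; B->plug->B->R->B->L->F->refl->H->L'->F->R'->A->plug->A
Char 4 ('F'): step: R->7, L=2; F->plug->F->R->H->L->E->refl->A->L'->D->R'->G->plug->G
Char 5 ('E'): step: R->0, L->3 (L advanced); E->plug->H->R->H->L->C->refl->B->L'->B->R'->A->plug->A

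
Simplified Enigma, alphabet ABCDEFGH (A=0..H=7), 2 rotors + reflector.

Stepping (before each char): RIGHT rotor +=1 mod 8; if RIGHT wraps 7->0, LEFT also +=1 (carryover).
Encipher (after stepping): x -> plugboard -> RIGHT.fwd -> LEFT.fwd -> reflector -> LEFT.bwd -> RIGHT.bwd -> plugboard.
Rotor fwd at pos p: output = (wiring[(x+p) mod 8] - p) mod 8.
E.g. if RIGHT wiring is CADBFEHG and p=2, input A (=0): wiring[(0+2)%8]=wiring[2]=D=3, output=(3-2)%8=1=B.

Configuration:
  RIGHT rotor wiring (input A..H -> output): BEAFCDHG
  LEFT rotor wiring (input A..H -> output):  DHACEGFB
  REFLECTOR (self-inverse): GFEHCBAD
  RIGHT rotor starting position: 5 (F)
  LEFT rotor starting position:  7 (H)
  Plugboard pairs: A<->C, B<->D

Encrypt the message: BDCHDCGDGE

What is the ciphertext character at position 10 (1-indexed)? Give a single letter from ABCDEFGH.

Char 1 ('B'): step: R->6, L=7; B->plug->D->R->G->L->H->refl->D->L'->E->R'->G->plug->G
Char 2 ('D'): step: R->7, L=7; D->plug->B->R->C->L->A->refl->G->L'->H->R'->A->plug->C
Char 3 ('C'): step: R->0, L->0 (L advanced); C->plug->A->R->B->L->H->refl->D->L'->A->R'->C->plug->A
Char 4 ('H'): step: R->1, L=0; H->plug->H->R->A->L->D->refl->H->L'->B->R'->D->plug->B
Char 5 ('D'): step: R->2, L=0; D->plug->B->R->D->L->C->refl->E->L'->E->R'->F->plug->F
Char 6 ('C'): step: R->3, L=0; C->plug->A->R->C->L->A->refl->G->L'->F->R'->H->plug->H
Char 7 ('G'): step: R->4, L=0; G->plug->G->R->E->L->E->refl->C->L'->D->R'->C->plug->A
Char 8 ('D'): step: R->5, L=0; D->plug->B->R->C->L->A->refl->G->L'->F->R'->H->plug->H
Char 9 ('G'): step: R->6, L=0; G->plug->G->R->E->L->E->refl->C->L'->D->R'->C->plug->A
Char 10 ('E'): step: R->7, L=0; E->plug->E->R->G->L->F->refl->B->L'->H->R'->A->plug->C

C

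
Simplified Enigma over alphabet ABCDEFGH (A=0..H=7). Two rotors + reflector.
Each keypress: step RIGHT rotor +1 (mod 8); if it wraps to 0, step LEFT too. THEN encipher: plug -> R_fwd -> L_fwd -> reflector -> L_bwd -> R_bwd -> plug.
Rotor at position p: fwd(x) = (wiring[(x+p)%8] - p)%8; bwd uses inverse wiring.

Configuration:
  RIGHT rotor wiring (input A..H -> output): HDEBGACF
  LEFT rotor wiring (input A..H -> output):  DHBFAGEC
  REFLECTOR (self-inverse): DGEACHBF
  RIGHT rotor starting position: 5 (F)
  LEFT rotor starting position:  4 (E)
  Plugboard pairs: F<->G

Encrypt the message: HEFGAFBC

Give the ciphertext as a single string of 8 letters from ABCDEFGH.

Char 1 ('H'): step: R->6, L=4; H->plug->H->R->C->L->A->refl->D->L'->F->R'->D->plug->D
Char 2 ('E'): step: R->7, L=4; E->plug->E->R->C->L->A->refl->D->L'->F->R'->D->plug->D
Char 3 ('F'): step: R->0, L->5 (L advanced); F->plug->G->R->C->L->F->refl->H->L'->B->R'->D->plug->D
Char 4 ('G'): step: R->1, L=5; G->plug->F->R->B->L->H->refl->F->L'->C->R'->A->plug->A
Char 5 ('A'): step: R->2, L=5; A->plug->A->R->C->L->F->refl->H->L'->B->R'->H->plug->H
Char 6 ('F'): step: R->3, L=5; F->plug->G->R->A->L->B->refl->G->L'->D->R'->B->plug->B
Char 7 ('B'): step: R->4, L=5; B->plug->B->R->E->L->C->refl->E->L'->F->R'->H->plug->H
Char 8 ('C'): step: R->5, L=5; C->plug->C->R->A->L->B->refl->G->L'->D->R'->A->plug->A

Answer: DDDAHBHA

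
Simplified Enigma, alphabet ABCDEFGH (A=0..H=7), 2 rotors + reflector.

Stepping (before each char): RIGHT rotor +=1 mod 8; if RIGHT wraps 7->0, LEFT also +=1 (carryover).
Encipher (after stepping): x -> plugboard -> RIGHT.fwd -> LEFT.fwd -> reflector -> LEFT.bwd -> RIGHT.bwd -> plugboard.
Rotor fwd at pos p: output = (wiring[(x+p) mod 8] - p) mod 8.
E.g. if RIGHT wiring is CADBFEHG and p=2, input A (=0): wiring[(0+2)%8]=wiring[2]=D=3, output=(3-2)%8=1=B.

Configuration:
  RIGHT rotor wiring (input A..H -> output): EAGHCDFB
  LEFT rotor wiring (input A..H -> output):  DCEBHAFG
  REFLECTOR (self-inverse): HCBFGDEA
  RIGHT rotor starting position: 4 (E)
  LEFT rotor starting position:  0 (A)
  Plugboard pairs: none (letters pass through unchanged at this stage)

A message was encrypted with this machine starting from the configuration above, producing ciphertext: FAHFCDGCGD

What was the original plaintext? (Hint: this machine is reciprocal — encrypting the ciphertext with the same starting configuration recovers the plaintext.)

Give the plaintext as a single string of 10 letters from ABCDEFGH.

Char 1 ('F'): step: R->5, L=0; F->plug->F->R->B->L->C->refl->B->L'->D->R'->E->plug->E
Char 2 ('A'): step: R->6, L=0; A->plug->A->R->H->L->G->refl->E->L'->C->R'->D->plug->D
Char 3 ('H'): step: R->7, L=0; H->plug->H->R->G->L->F->refl->D->L'->A->R'->E->plug->E
Char 4 ('F'): step: R->0, L->1 (L advanced); F->plug->F->R->D->L->G->refl->E->L'->F->R'->G->plug->G
Char 5 ('C'): step: R->1, L=1; C->plug->C->R->G->L->F->refl->D->L'->B->R'->D->plug->D
Char 6 ('D'): step: R->2, L=1; D->plug->D->R->B->L->D->refl->F->L'->G->R'->H->plug->H
Char 7 ('G'): step: R->3, L=1; G->plug->G->R->F->L->E->refl->G->L'->D->R'->H->plug->H
Char 8 ('C'): step: R->4, L=1; C->plug->C->R->B->L->D->refl->F->L'->G->R'->A->plug->A
Char 9 ('G'): step: R->5, L=1; G->plug->G->R->C->L->A->refl->H->L'->E->R'->C->plug->C
Char 10 ('D'): step: R->6, L=1; D->plug->D->R->C->L->A->refl->H->L'->E->R'->G->plug->G

Answer: EDEGDHHACG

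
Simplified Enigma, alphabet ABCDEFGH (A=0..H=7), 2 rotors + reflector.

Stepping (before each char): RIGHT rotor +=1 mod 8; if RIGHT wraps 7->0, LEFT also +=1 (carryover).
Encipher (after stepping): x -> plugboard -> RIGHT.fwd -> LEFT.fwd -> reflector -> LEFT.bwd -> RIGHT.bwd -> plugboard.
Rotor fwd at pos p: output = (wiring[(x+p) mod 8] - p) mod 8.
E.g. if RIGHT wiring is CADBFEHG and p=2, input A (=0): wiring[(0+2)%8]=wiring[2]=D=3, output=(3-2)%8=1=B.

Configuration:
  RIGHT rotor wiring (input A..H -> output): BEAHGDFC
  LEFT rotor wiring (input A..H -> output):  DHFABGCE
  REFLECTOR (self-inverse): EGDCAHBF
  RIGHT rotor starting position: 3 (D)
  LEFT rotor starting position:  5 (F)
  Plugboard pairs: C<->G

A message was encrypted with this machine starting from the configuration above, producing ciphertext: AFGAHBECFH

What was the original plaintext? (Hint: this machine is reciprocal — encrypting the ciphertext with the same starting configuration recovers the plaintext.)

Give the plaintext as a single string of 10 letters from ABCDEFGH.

Char 1 ('A'): step: R->4, L=5; A->plug->A->R->C->L->H->refl->F->L'->B->R'->C->plug->G
Char 2 ('F'): step: R->5, L=5; F->plug->F->R->D->L->G->refl->B->L'->A->R'->B->plug->B
Char 3 ('G'): step: R->6, L=5; G->plug->C->R->D->L->G->refl->B->L'->A->R'->G->plug->C
Char 4 ('A'): step: R->7, L=5; A->plug->A->R->D->L->G->refl->B->L'->A->R'->E->plug->E
Char 5 ('H'): step: R->0, L->6 (L advanced); H->plug->H->R->C->L->F->refl->H->L'->E->R'->B->plug->B
Char 6 ('B'): step: R->1, L=6; B->plug->B->R->H->L->A->refl->E->L'->A->R'->H->plug->H
Char 7 ('E'): step: R->2, L=6; E->plug->E->R->D->L->B->refl->G->L'->B->R'->D->plug->D
Char 8 ('C'): step: R->3, L=6; C->plug->G->R->B->L->G->refl->B->L'->D->R'->B->plug->B
Char 9 ('F'): step: R->4, L=6; F->plug->F->R->A->L->E->refl->A->L'->H->R'->B->plug->B
Char 10 ('H'): step: R->5, L=6; H->plug->H->R->B->L->G->refl->B->L'->D->R'->F->plug->F

Answer: GBCEBHDBBF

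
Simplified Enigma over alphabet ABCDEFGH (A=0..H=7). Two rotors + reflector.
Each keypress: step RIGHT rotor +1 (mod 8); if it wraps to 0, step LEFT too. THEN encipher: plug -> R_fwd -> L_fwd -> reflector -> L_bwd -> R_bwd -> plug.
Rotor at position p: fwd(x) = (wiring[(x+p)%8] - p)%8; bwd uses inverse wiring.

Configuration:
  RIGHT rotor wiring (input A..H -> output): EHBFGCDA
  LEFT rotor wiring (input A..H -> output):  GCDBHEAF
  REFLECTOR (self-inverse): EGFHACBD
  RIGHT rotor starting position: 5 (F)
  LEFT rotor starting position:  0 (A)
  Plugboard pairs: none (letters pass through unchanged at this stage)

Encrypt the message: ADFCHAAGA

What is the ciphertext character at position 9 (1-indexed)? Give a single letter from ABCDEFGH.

Char 1 ('A'): step: R->6, L=0; A->plug->A->R->F->L->E->refl->A->L'->G->R'->C->plug->C
Char 2 ('D'): step: R->7, L=0; D->plug->D->R->C->L->D->refl->H->L'->E->R'->H->plug->H
Char 3 ('F'): step: R->0, L->1 (L advanced); F->plug->F->R->C->L->A->refl->E->L'->G->R'->E->plug->E
Char 4 ('C'): step: R->1, L=1; C->plug->C->R->E->L->D->refl->H->L'->F->R'->D->plug->D
Char 5 ('H'): step: R->2, L=1; H->plug->H->R->F->L->H->refl->D->L'->E->R'->C->plug->C
Char 6 ('A'): step: R->3, L=1; A->plug->A->R->C->L->A->refl->E->L'->G->R'->H->plug->H
Char 7 ('A'): step: R->4, L=1; A->plug->A->R->C->L->A->refl->E->L'->G->R'->B->plug->B
Char 8 ('G'): step: R->5, L=1; G->plug->G->R->A->L->B->refl->G->L'->D->R'->C->plug->C
Char 9 ('A'): step: R->6, L=1; A->plug->A->R->F->L->H->refl->D->L'->E->R'->H->plug->H

H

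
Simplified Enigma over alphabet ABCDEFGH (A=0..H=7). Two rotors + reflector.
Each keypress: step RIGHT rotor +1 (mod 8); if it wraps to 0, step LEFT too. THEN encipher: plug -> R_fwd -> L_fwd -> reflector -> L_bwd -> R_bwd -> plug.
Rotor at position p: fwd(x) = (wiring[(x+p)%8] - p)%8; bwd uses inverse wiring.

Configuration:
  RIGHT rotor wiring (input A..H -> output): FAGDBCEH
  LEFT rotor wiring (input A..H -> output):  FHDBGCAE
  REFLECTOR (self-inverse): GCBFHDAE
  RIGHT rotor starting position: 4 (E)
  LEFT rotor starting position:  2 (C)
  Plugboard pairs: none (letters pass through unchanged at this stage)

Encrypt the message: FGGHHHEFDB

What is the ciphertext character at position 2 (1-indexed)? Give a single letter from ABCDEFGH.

Char 1 ('F'): step: R->5, L=2; F->plug->F->R->B->L->H->refl->E->L'->C->R'->C->plug->C
Char 2 ('G'): step: R->6, L=2; G->plug->G->R->D->L->A->refl->G->L'->E->R'->H->plug->H

H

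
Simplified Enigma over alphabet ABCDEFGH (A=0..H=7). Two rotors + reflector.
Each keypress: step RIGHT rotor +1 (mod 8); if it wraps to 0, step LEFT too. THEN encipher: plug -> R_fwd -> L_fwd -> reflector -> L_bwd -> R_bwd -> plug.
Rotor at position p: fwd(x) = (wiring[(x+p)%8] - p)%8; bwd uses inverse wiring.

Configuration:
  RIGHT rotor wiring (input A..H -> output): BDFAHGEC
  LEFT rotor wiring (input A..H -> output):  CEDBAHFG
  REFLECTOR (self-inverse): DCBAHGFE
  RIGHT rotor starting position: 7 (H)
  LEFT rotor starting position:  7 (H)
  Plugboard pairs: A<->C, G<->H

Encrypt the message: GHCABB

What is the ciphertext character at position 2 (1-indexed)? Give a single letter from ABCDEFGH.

Char 1 ('G'): step: R->0, L->0 (L advanced); G->plug->H->R->C->L->D->refl->A->L'->E->R'->G->plug->H
Char 2 ('H'): step: R->1, L=0; H->plug->G->R->B->L->E->refl->H->L'->F->R'->E->plug->E

E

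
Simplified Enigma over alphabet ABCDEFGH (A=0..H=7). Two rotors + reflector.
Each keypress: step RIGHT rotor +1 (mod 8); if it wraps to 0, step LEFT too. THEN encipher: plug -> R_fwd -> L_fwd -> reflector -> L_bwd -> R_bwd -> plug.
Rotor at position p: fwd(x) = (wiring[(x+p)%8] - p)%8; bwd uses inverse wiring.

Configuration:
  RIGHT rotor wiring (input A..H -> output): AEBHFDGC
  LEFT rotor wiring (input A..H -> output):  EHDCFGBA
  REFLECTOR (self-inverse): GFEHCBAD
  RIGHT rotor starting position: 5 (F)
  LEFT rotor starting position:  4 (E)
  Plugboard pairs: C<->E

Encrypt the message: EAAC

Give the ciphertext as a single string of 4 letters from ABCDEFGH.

Char 1 ('E'): step: R->6, L=4; E->plug->C->R->C->L->F->refl->B->L'->A->R'->A->plug->A
Char 2 ('A'): step: R->7, L=4; A->plug->A->R->D->L->E->refl->C->L'->B->R'->B->plug->B
Char 3 ('A'): step: R->0, L->5 (L advanced); A->plug->A->R->A->L->B->refl->F->L'->G->R'->G->plug->G
Char 4 ('C'): step: R->1, L=5; C->plug->E->R->C->L->D->refl->H->L'->D->R'->A->plug->A

Answer: ABGA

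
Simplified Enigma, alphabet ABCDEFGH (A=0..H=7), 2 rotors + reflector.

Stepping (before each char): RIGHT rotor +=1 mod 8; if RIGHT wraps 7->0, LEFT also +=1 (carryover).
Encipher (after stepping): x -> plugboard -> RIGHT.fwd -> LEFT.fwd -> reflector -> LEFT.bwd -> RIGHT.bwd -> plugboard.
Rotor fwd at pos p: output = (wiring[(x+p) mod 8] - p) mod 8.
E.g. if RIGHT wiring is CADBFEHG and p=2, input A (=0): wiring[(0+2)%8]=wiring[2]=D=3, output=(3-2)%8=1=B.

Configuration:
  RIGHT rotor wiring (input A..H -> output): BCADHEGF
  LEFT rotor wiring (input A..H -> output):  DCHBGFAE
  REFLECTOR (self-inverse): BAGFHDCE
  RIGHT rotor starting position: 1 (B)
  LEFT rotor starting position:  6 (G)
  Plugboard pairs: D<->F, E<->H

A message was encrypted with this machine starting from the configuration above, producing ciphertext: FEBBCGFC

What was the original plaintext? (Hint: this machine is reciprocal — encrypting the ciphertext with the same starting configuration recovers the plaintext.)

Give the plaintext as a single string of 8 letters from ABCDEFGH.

Answer: CHFCBBHE

Derivation:
Char 1 ('F'): step: R->2, L=6; F->plug->D->R->C->L->F->refl->D->L'->F->R'->C->plug->C
Char 2 ('E'): step: R->3, L=6; E->plug->H->R->F->L->D->refl->F->L'->C->R'->E->plug->H
Char 3 ('B'): step: R->4, L=6; B->plug->B->R->A->L->C->refl->G->L'->B->R'->D->plug->F
Char 4 ('B'): step: R->5, L=6; B->plug->B->R->B->L->G->refl->C->L'->A->R'->C->plug->C
Char 5 ('C'): step: R->6, L=6; C->plug->C->R->D->L->E->refl->H->L'->H->R'->B->plug->B
Char 6 ('G'): step: R->7, L=6; G->plug->G->R->F->L->D->refl->F->L'->C->R'->B->plug->B
Char 7 ('F'): step: R->0, L->7 (L advanced); F->plug->D->R->D->L->A->refl->B->L'->H->R'->E->plug->H
Char 8 ('C'): step: R->1, L=7; C->plug->C->R->C->L->D->refl->F->L'->A->R'->H->plug->E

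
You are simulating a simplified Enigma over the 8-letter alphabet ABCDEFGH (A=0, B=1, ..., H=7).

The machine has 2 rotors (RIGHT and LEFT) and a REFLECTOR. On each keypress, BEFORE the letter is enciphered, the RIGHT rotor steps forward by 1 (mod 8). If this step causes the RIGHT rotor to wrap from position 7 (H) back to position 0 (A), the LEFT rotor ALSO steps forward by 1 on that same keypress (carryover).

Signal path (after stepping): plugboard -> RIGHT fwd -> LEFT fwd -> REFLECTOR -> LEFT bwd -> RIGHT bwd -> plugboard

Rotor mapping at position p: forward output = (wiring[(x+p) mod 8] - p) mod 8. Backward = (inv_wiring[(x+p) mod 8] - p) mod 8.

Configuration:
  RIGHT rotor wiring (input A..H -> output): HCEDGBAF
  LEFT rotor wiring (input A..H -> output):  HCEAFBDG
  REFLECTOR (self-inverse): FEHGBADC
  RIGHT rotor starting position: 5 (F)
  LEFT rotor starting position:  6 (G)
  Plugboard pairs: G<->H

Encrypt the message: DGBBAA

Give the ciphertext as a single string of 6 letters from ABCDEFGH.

Answer: BBGAHC

Derivation:
Char 1 ('D'): step: R->6, L=6; D->plug->D->R->E->L->G->refl->D->L'->H->R'->B->plug->B
Char 2 ('G'): step: R->7, L=6; G->plug->H->R->B->L->A->refl->F->L'->A->R'->B->plug->B
Char 3 ('B'): step: R->0, L->7 (L advanced); B->plug->B->R->C->L->D->refl->G->L'->F->R'->H->plug->G
Char 4 ('B'): step: R->1, L=7; B->plug->B->R->D->L->F->refl->A->L'->B->R'->A->plug->A
Char 5 ('A'): step: R->2, L=7; A->plug->A->R->C->L->D->refl->G->L'->F->R'->G->plug->H
Char 6 ('A'): step: R->3, L=7; A->plug->A->R->A->L->H->refl->C->L'->G->R'->C->plug->C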